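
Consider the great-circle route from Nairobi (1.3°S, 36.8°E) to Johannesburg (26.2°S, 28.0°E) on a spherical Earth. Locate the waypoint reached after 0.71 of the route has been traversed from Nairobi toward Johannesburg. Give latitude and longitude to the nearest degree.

≈ 19°S, 31°E

Convert each endpoint to a unit vector on the sphere (x = cos φ cos λ, y = cos φ sin λ, z = sin φ).
The central angle between the endpoints is δ = arccos(p₁·p₂) ≈ 0.459 rad (26.3°).
Interpolate at f = 0.71 with slerp weights a = sin((1−f)δ)/sin δ ≈ 0.300, b = sin(fδ)/sin δ ≈ 0.723.
p = a·p₁ + b·p₂ ≈ (0.812, 0.484, -0.326); φ = arcsin(p_z) ≈ -19.02°, λ = atan2(p_y, p_x) ≈ 30.78°.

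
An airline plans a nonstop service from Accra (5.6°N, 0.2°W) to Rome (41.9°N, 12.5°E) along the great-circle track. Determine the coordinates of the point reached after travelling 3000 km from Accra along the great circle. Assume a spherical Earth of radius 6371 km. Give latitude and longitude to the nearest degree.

From cos δ = sin φ₁ sin φ₂ + cos φ₁ cos φ₂ cos Δλ, the central angle is δ ≈ 0.664 rad (38.0°). The total great-circle distance is δ·R ≈ 0.664 × 6371 ≈ 4228 km, so the target fraction is f = 3000/4228 ≈ 0.710.
Interpolate at f ≈ 0.710 with slerp weights a = sin((1−f)δ)/sin δ ≈ 0.311, b = sin(fδ)/sin δ ≈ 0.737.
p = a·p₁ + b·p₂ ≈ (0.845, 0.118, 0.522); φ = arcsin(p_z) ≈ 31.48°, λ = atan2(p_y, p_x) ≈ 7.93°.

≈ 31°N, 8°E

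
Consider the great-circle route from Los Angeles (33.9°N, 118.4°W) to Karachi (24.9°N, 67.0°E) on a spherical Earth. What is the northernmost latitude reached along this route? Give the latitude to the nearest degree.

The great circle lies in the plane with unit normal n̂ = (p₁ × p₂)/|p₁ × p₂|.
Here n̂_z ≈ -0.083; the vertex latitude is φ_max = arccos|n̂_z| ≈ 85.3°.
Check via Clairaut: cos φ_max = |cos φ₁| · sin C = cos(33.9°)·sin(5.7°) ≈ 0.083, again giving ≈ 85.3°.

≈ 85°N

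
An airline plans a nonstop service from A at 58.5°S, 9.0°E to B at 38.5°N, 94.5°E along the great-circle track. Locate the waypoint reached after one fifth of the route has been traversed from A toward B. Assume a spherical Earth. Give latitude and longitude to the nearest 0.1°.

≈ 43.4°S, 39.2°E

Write both endpoints as unit vectors p₁, p₂ with components (cos φ cos λ, cos φ sin λ, sin φ).
The central angle between the endpoints is δ = arccos(p₁·p₂) ≈ 2.093 rad (119.9°).
Interpolate at f = 1/5 with slerp weights a = sin((1−f)δ)/sin δ ≈ 1.148, b = sin(fδ)/sin δ ≈ 0.469.
p = a·p₁ + b·p₂ ≈ (0.563, 0.460, -0.687); φ = arcsin(p_z) ≈ -43.35°, λ = atan2(p_y, p_x) ≈ 39.21°.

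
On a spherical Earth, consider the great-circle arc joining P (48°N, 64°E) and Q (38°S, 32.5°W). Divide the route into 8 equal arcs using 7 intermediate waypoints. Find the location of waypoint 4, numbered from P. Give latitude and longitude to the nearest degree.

The haversine formula gives a central angle δ ≈ 2.114 rad (121.1°) between the endpoints.
Interpolate at f = 4/8 with slerp weights a = sin((1−f)δ)/sin δ ≈ 1.018, b = sin(fδ)/sin δ ≈ 1.018.
p = a·p₁ + b·p₂ ≈ (0.975, 0.181, 0.130); φ = arcsin(p_z) ≈ 7.45°, λ = atan2(p_y, p_x) ≈ 10.53°.

≈ (7°N, 11°E)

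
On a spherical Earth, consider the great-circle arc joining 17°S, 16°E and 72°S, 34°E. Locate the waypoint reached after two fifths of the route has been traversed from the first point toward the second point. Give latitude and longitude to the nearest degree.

≈ 39°S, 19°E

From cos δ = sin φ₁ sin φ₂ + cos φ₁ cos φ₂ cos Δλ, the central angle is δ ≈ 0.977 rad (56.0°).
Interpolate at f = 2/5 with slerp weights a = sin((1−f)δ)/sin δ ≈ 0.668, b = sin(fδ)/sin δ ≈ 0.460.
p = a·p₁ + b·p₂ ≈ (0.731, 0.255, -0.632); φ = arcsin(p_z) ≈ -39.22°, λ = atan2(p_y, p_x) ≈ 19.25°.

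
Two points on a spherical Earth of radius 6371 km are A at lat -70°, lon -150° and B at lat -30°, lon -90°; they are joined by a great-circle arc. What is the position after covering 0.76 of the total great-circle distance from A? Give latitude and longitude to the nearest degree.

Convert each endpoint to a unit vector on the sphere (x = cos φ cos λ, y = cos φ sin λ, z = sin φ).
The central angle between the endpoints is δ = arccos(p₁·p₂) ≈ 0.905 rad (51.8°).
Interpolate at f = 0.76 with slerp weights a = sin((1−f)δ)/sin δ ≈ 0.274, b = sin(fδ)/sin δ ≈ 0.807.
p = a·p₁ + b·p₂ ≈ (-0.081, -0.746, -0.661); φ = arcsin(p_z) ≈ -41.38°, λ = atan2(p_y, p_x) ≈ -96.21°.

≈ lat -41°, lon -96°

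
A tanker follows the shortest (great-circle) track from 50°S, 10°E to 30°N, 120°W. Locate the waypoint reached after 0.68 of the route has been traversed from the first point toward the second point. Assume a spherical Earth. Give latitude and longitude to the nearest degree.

≈ 3°S, 89°W

Write both endpoints as unit vectors p₁, p₂ with components (cos φ cos λ, cos φ sin λ, sin φ).
The central angle between the endpoints is δ = arccos(p₁·p₂) ≈ 2.405 rad (137.8°).
Interpolate at f = 0.68 with slerp weights a = sin((1−f)δ)/sin δ ≈ 1.036, b = sin(fδ)/sin δ ≈ 1.486.
p = a·p₁ + b·p₂ ≈ (0.013, -0.999, -0.051); φ = arcsin(p_z) ≈ -2.91°, λ = atan2(p_y, p_x) ≈ -89.28°.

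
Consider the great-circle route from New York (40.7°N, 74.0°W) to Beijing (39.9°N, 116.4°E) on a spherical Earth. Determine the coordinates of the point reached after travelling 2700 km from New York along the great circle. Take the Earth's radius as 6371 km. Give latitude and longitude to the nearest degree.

Write both endpoints as unit vectors p₁, p₂ with components (cos φ cos λ, cos φ sin λ, sin φ).
The central angle between the endpoints is δ = arccos(p₁·p₂) ≈ 1.725 rad (98.8°). The total great-circle distance is δ·R ≈ 1.725 × 6371 ≈ 10991 km, so the target fraction is f = 2700/10991 ≈ 0.246.
Interpolate at f ≈ 0.246 with slerp weights a = sin((1−f)δ)/sin δ ≈ 0.976, b = sin(fδ)/sin δ ≈ 0.416.
p = a·p₁ + b·p₂ ≈ (0.062, -0.425, 0.903); φ = arcsin(p_z) ≈ 64.57°, λ = atan2(p_y, p_x) ≈ -81.71°.

≈ (65°N, 82°W)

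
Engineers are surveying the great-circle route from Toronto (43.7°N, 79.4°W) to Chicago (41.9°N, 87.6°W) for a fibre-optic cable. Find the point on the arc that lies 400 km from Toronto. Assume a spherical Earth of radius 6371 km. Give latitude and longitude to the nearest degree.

The haversine formula gives a central angle δ ≈ 0.110 rad (6.3°) between the endpoints. The total great-circle distance is δ·R ≈ 0.110 × 6371 ≈ 698 km, so the target fraction is f = 400/698 ≈ 0.573.
Interpolate at f ≈ 0.573 with slerp weights a = sin((1−f)δ)/sin δ ≈ 0.428, b = sin(fδ)/sin δ ≈ 0.574.
p = a·p₁ + b·p₂ ≈ (0.075, -0.731, 0.679); φ = arcsin(p_z) ≈ 42.74°, λ = atan2(p_y, p_x) ≈ -84.16°.

≈ 43°N, 84°W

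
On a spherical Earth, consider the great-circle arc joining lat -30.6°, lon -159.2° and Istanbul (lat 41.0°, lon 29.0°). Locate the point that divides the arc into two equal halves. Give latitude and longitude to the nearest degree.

Write both endpoints as unit vectors p₁, p₂ with components (cos φ cos λ, cos φ sin λ, sin φ).
The central angle between the endpoints is δ = arccos(p₁·p₂) ≈ 2.926 rad (167.7°).
Interpolate at f = 1/2 with slerp weights a = sin((1−f)δ)/sin δ ≈ 4.655, b = sin(fδ)/sin δ ≈ 4.655.
p = a·p₁ + b·p₂ ≈ (-0.673, 0.280, 0.684); φ = arcsin(p_z) ≈ 43.19°, λ = atan2(p_y, p_x) ≈ 157.38°.

≈ lat 43°, lon 157°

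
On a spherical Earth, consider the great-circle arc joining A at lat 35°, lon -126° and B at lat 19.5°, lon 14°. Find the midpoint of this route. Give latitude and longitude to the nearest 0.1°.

Convert each endpoint to a unit vector on the sphere (x = cos φ cos λ, y = cos φ sin λ, z = sin φ).
The central angle between the endpoints is δ = arccos(p₁·p₂) ≈ 1.982 rad (113.6°).
Interpolate at f = 1/2 with slerp weights a = sin((1−f)δ)/sin δ ≈ 0.913, b = sin(fδ)/sin δ ≈ 0.913.
p = a·p₁ + b·p₂ ≈ (0.395, -0.397, 0.828); φ = arcsin(p_z) ≈ 55.93°, λ = atan2(p_y, p_x) ≈ -45.10°.

≈ lat 55.9°, lon -45.1°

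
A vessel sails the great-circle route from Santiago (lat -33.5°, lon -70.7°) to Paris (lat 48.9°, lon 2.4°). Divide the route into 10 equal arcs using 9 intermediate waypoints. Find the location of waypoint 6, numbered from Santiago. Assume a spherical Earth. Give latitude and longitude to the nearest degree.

The haversine formula gives a central angle δ ≈ 1.830 rad (104.9°) between the endpoints.
Interpolate at f = 6/10 with slerp weights a = sin((1−f)δ)/sin δ ≈ 0.692, b = sin(fδ)/sin δ ≈ 0.921.
p = a·p₁ + b·p₂ ≈ (0.796, -0.519, 0.312); φ = arcsin(p_z) ≈ 18.21°, λ = atan2(p_y, p_x) ≈ -33.11°.

≈ lat 18°, lon -33°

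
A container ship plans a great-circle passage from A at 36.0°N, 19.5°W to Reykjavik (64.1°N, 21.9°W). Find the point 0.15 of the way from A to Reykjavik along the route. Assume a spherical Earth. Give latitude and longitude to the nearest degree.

≈ 40°N, 20°W

Write both endpoints as unit vectors p₁, p₂ with components (cos φ cos λ, cos φ sin λ, sin φ).
The central angle between the endpoints is δ = arccos(p₁·p₂) ≈ 0.491 rad (28.1°).
Interpolate at f = 0.15 with slerp weights a = sin((1−f)δ)/sin δ ≈ 0.860, b = sin(fδ)/sin δ ≈ 0.156.
p = a·p₁ + b·p₂ ≈ (0.719, -0.258, 0.646); φ = arcsin(p_z) ≈ 40.22°, λ = atan2(p_y, p_x) ≈ -19.71°.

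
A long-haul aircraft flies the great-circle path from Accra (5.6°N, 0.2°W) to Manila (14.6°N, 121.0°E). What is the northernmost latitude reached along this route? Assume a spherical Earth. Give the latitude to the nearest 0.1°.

≈ 20.7°N

The great circle lies in the plane with unit normal n̂ = (p₁ × p₂)/|p₁ × p₂|.
Here n̂_z ≈ +0.936; the vertex latitude is φ_max = arccos|n̂_z| ≈ 20.7°.
Check via Clairaut: cos φ_max = |cos φ₁| · sin C = cos(5.6°)·sin(70.1°) ≈ 0.936, again giving ≈ 20.7°.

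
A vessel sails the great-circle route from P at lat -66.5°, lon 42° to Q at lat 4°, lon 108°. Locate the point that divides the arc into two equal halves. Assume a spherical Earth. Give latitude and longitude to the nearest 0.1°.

≈ lat -34.9°, lon 90.6°

From cos δ = sin φ₁ sin φ₂ + cos φ₁ cos φ₂ cos Δλ, the central angle is δ ≈ 1.473 rad (84.4°).
Interpolate at f = 1/2 with slerp weights a = sin((1−f)δ)/sin δ ≈ 0.675, b = sin(fδ)/sin δ ≈ 0.675.
p = a·p₁ + b·p₂ ≈ (-0.008, 0.820, -0.572); φ = arcsin(p_z) ≈ -34.88°, λ = atan2(p_y, p_x) ≈ 90.56°.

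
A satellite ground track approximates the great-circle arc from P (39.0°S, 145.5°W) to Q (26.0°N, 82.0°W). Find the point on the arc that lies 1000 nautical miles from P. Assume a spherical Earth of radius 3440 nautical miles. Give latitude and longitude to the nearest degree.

≈ (28°S, 130°W)

The haversine formula gives a central angle δ ≈ 1.535 rad (87.9°) between the endpoints. The total great-circle distance is δ·R ≈ 1.535 × 3440 ≈ 5280 nmi, so the target fraction is f = 1000/5280 ≈ 0.189.
Interpolate at f ≈ 0.189 with slerp weights a = sin((1−f)δ)/sin δ ≈ 0.948, b = sin(fδ)/sin δ ≈ 0.287.
p = a·p₁ + b·p₂ ≈ (-0.571, -0.672, -0.471); φ = arcsin(p_z) ≈ -28.08°, λ = atan2(p_y, p_x) ≈ -130.34°.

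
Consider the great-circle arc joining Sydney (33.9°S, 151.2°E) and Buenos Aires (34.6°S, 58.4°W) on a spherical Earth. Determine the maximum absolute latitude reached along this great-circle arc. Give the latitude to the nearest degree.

The great circle lies in the plane with unit normal n̂ = (p₁ × p₂)/|p₁ × p₂|.
Here n̂_z ≈ +0.351; the vertex latitude is φ_max = arccos|n̂_z| ≈ 69.4°.
Check via Clairaut: cos φ_max = |cos φ₁| · sin C = cos(33.9°)·sin(155.0°) ≈ 0.351, again giving ≈ 69.4°.

≈ 69°S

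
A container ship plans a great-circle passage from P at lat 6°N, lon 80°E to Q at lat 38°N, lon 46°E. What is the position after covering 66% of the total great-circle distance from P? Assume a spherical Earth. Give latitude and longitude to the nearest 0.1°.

≈ lat 28.0°N, lon 59.6°E

Convert each endpoint to a unit vector on the sphere (x = cos φ cos λ, y = cos φ sin λ, z = sin φ).
The central angle between the endpoints is δ = arccos(p₁·p₂) ≈ 0.776 rad (44.4°).
Interpolate at f = 0.66 with slerp weights a = sin((1−f)δ)/sin δ ≈ 0.372, b = sin(fδ)/sin δ ≈ 0.700.
p = a·p₁ + b·p₂ ≈ (0.447, 0.761, 0.470); φ = arcsin(p_z) ≈ 28.01°, λ = atan2(p_y, p_x) ≈ 59.56°.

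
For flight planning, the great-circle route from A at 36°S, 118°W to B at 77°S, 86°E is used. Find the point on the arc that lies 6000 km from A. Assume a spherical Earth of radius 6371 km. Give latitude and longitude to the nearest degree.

≈ 85°S, 154°E

The haversine formula gives a central angle δ ≈ 1.152 rad (66.0°) between the endpoints. The total great-circle distance is δ·R ≈ 1.152 × 6371 ≈ 7341 km, so the target fraction is f = 6000/7341 ≈ 0.817.
Interpolate at f ≈ 0.817 with slerp weights a = sin((1−f)δ)/sin δ ≈ 0.229, b = sin(fδ)/sin δ ≈ 0.885.
p = a·p₁ + b·p₂ ≈ (-0.073, 0.035, -0.997); φ = arcsin(p_z) ≈ -85.35°, λ = atan2(p_y, p_x) ≈ 154.19°.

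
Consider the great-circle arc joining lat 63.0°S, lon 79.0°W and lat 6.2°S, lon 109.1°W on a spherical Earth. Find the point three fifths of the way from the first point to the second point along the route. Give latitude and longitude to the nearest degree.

The haversine formula gives a central angle δ ≈ 1.062 rad (60.9°) between the endpoints.
Interpolate at f = 3/5 with slerp weights a = sin((1−f)δ)/sin δ ≈ 0.472, b = sin(fδ)/sin δ ≈ 0.681.
p = a·p₁ + b·p₂ ≈ (-0.181, -0.850, -0.494); φ = arcsin(p_z) ≈ -29.61°, λ = atan2(p_y, p_x) ≈ -102.00°.

≈ lat 30°S, lon 102°W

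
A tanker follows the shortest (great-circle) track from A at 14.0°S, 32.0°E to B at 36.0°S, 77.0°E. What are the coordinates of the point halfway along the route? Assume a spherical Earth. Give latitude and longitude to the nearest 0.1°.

The haversine formula gives a central angle δ ≈ 0.799 rad (45.8°) between the endpoints.
Interpolate at f = 1/2 with slerp weights a = sin((1−f)δ)/sin δ ≈ 0.543, b = sin(fδ)/sin δ ≈ 0.543.
p = a·p₁ + b·p₂ ≈ (0.545, 0.707, -0.450); φ = arcsin(p_z) ≈ -26.77°, λ = atan2(p_y, p_x) ≈ 52.35°.

≈ 26.8°S, 52.3°E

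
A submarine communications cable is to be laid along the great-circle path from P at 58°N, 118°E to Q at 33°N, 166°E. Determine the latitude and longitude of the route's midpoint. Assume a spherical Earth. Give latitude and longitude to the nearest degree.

From cos δ = sin φ₁ sin φ₂ + cos φ₁ cos φ₂ cos Δλ, the central angle is δ ≈ 0.709 rad (40.6°).
Interpolate at f = 1/2 with slerp weights a = sin((1−f)δ)/sin δ ≈ 0.533, b = sin(fδ)/sin δ ≈ 0.533.
p = a·p₁ + b·p₂ ≈ (-0.566, 0.358, 0.742); φ = arcsin(p_z) ≈ 47.94°, λ = atan2(p_y, p_x) ≈ 147.74°.

≈ 48°N, 148°E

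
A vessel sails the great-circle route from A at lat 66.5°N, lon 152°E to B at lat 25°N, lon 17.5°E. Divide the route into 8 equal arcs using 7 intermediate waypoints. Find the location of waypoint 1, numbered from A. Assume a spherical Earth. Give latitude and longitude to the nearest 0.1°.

≈ lat 73.0°N, lon 128.5°E

Convert each endpoint to a unit vector on the sphere (x = cos φ cos λ, y = cos φ sin λ, z = sin φ).
The central angle between the endpoints is δ = arccos(p₁·p₂) ≈ 1.436 rad (82.3°).
Interpolate at f = 1/8 with slerp weights a = sin((1−f)δ)/sin δ ≈ 0.960, b = sin(fδ)/sin δ ≈ 0.180.
p = a·p₁ + b·p₂ ≈ (-0.182, 0.229, 0.956); φ = arcsin(p_z) ≈ 73.00°, λ = atan2(p_y, p_x) ≈ 128.53°.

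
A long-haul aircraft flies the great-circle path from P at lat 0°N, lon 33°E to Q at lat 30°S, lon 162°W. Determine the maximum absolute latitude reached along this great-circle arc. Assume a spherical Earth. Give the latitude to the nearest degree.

≈ 66°S

The great circle lies in the plane with unit normal n̂ = (p₁ × p₂)/|p₁ × p₂|.
Here n̂_z ≈ +0.409; the vertex latitude is φ_max = arccos|n̂_z| ≈ 65.9°.
Check via Clairaut: cos φ_max = |cos φ₁| · sin C = cos(0.0°)·sin(155.9°) ≈ 0.409, again giving ≈ 65.9°.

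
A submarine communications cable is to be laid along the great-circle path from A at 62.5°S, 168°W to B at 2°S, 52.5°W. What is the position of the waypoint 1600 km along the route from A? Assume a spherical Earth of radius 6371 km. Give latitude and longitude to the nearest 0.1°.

≈ 64.9°S, 135.6°W

Convert each endpoint to a unit vector on the sphere (x = cos φ cos λ, y = cos φ sin λ, z = sin φ).
The central angle between the endpoints is δ = arccos(p₁·p₂) ≈ 1.739 rad (99.7°). The total great-circle distance is δ·R ≈ 1.739 × 6371 ≈ 11081 km, so the target fraction is f = 1600/11081 ≈ 0.144.
Interpolate at f ≈ 0.144 with slerp weights a = sin((1−f)δ)/sin δ ≈ 1.011, b = sin(fδ)/sin δ ≈ 0.252.
p = a·p₁ + b·p₂ ≈ (-0.303, -0.297, -0.905); φ = arcsin(p_z) ≈ -64.89°, λ = atan2(p_y, p_x) ≈ -135.60°.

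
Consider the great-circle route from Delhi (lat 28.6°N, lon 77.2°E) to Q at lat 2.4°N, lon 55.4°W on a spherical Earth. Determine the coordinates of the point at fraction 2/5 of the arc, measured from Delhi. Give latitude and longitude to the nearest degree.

The haversine formula gives a central angle δ ≈ 2.182 rad (125.0°) between the endpoints.
Interpolate at f = 2/5 with slerp weights a = sin((1−f)δ)/sin δ ≈ 1.179, b = sin(fδ)/sin δ ≈ 0.935.
p = a·p₁ + b·p₂ ≈ (0.760, 0.240, 0.604); φ = arcsin(p_z) ≈ 37.14°, λ = atan2(p_y, p_x) ≈ 17.56°.

≈ lat 37°N, lon 18°E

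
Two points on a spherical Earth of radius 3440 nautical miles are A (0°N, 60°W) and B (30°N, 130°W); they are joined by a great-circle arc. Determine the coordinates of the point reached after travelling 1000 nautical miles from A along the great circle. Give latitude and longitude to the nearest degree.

≈ (9°N, 74°W)

Write both endpoints as unit vectors p₁, p₂ with components (cos φ cos λ, cos φ sin λ, sin φ).
The central angle between the endpoints is δ = arccos(p₁·p₂) ≈ 1.270 rad (72.8°). The total great-circle distance is δ·R ≈ 1.270 × 3440 ≈ 4369 nmi, so the target fraction is f = 1000/4369 ≈ 0.229.
Interpolate at f ≈ 0.229 with slerp weights a = sin((1−f)δ)/sin δ ≈ 0.869, b = sin(fδ)/sin δ ≈ 0.300.
p = a·p₁ + b·p₂ ≈ (0.268, -0.952, 0.150); φ = arcsin(p_z) ≈ 8.63°, λ = atan2(p_y, p_x) ≈ -74.30°.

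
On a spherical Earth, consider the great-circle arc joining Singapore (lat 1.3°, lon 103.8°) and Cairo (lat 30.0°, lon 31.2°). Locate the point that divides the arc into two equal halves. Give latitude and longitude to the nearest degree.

Convert each endpoint to a unit vector on the sphere (x = cos φ cos λ, y = cos φ sin λ, z = sin φ).
The central angle between the endpoints is δ = arccos(p₁·p₂) ≈ 1.297 rad (74.3°).
Interpolate at f = 1/2 with slerp weights a = sin((1−f)δ)/sin δ ≈ 0.627, b = sin(fδ)/sin δ ≈ 0.627.
p = a·p₁ + b·p₂ ≈ (0.315, 0.891, 0.328); φ = arcsin(p_z) ≈ 19.14°, λ = atan2(p_y, p_x) ≈ 70.51°.

≈ lat 19°, lon 71°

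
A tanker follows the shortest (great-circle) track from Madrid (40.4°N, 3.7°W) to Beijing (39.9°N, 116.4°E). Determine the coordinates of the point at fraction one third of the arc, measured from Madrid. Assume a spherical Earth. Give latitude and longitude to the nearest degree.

≈ 57°N, 31°E

Write both endpoints as unit vectors p₁, p₂ with components (cos φ cos λ, cos φ sin λ, sin φ).
The central angle between the endpoints is δ = arccos(p₁·p₂) ≈ 1.448 rad (82.9°).
Interpolate at f = 1/3 with slerp weights a = sin((1−f)δ)/sin δ ≈ 0.828, b = sin(fδ)/sin δ ≈ 0.468.
p = a·p₁ + b·p₂ ≈ (0.470, 0.281, 0.837); φ = arcsin(p_z) ≈ 56.81°, λ = atan2(p_y, p_x) ≈ 30.84°.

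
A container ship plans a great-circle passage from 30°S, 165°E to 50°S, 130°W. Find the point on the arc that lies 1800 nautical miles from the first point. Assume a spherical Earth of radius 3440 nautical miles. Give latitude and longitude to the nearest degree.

≈ 46°S, 163°W

Write both endpoints as unit vectors p₁, p₂ with components (cos φ cos λ, cos φ sin λ, sin φ).
The central angle between the endpoints is δ = arccos(p₁·p₂) ≈ 0.904 rad (51.8°). The total great-circle distance is δ·R ≈ 0.904 × 3440 ≈ 3111 nmi, so the target fraction is f = 1800/3111 ≈ 0.579.
Interpolate at f ≈ 0.579 with slerp weights a = sin((1−f)δ)/sin δ ≈ 0.473, b = sin(fδ)/sin δ ≈ 0.636.
p = a·p₁ + b·p₂ ≈ (-0.658, -0.207, -0.724); φ = arcsin(p_z) ≈ -46.35°, λ = atan2(p_y, p_x) ≈ -162.55°.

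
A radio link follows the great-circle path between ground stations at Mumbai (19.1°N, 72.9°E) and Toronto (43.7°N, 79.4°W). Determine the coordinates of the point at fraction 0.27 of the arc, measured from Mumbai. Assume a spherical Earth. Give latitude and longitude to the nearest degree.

≈ 47°N, 57°E

The haversine formula gives a central angle δ ≈ 1.959 rad (112.3°) between the endpoints.
Interpolate at f = 0.27 with slerp weights a = sin((1−f)δ)/sin δ ≈ 1.070, b = sin(fδ)/sin δ ≈ 0.545.
p = a·p₁ + b·p₂ ≈ (0.370, 0.579, 0.727); φ = arcsin(p_z) ≈ 46.62°, λ = atan2(p_y, p_x) ≈ 57.42°.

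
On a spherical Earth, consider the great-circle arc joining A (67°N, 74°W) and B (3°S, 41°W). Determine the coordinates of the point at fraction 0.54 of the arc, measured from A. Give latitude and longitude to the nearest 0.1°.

From cos δ = sin φ₁ sin φ₂ + cos φ₁ cos φ₂ cos Δλ, the central angle is δ ≈ 1.288 rad (73.8°).
Interpolate at f = 0.54 with slerp weights a = sin((1−f)δ)/sin δ ≈ 0.582, b = sin(fδ)/sin δ ≈ 0.667.
p = a·p₁ + b·p₂ ≈ (0.566, -0.656, 0.500); φ = arcsin(p_z) ≈ 30.02°, λ = atan2(p_y, p_x) ≈ -49.22°.

≈ (30.0°N, 49.2°W)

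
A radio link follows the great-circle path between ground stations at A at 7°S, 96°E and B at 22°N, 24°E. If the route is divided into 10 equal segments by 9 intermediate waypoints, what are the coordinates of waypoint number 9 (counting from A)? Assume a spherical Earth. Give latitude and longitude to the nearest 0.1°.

≈ 20.0°N, 31.9°E

Convert each endpoint to a unit vector on the sphere (x = cos φ cos λ, y = cos φ sin λ, z = sin φ).
The central angle between the endpoints is δ = arccos(p₁·p₂) ≈ 1.330 rad (76.2°).
Interpolate at f = 9/10 with slerp weights a = sin((1−f)δ)/sin δ ≈ 0.137, b = sin(fδ)/sin δ ≈ 0.959.
p = a·p₁ + b·p₂ ≈ (0.798, 0.496, 0.342); φ = arcsin(p_z) ≈ 20.03°, λ = atan2(p_y, p_x) ≈ 31.88°.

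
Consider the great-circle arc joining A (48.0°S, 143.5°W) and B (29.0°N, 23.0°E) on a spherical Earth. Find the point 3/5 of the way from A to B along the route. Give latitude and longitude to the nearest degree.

≈ (29°S, 3°W)

The haversine formula gives a central angle δ ≈ 2.763 rad (158.3°) between the endpoints.
Interpolate at f = 3/5 with slerp weights a = sin((1−f)δ)/sin δ ≈ 2.420, b = sin(fδ)/sin δ ≈ 2.698.
p = a·p₁ + b·p₂ ≈ (0.870, -0.041, -0.491); φ = arcsin(p_z) ≈ -29.38°, λ = atan2(p_y, p_x) ≈ -2.71°.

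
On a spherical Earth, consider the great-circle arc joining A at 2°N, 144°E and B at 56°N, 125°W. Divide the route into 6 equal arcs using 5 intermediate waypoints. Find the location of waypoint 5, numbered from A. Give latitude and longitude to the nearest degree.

≈ 54°N, 151°W

The haversine formula gives a central angle δ ≈ 1.552 rad (88.9°) between the endpoints.
Interpolate at f = 5/6 with slerp weights a = sin((1−f)δ)/sin δ ≈ 0.256, b = sin(fδ)/sin δ ≈ 0.962.
p = a·p₁ + b·p₂ ≈ (-0.515, -0.290, 0.806); φ = arcsin(p_z) ≈ 53.74°, λ = atan2(p_y, p_x) ≈ -150.60°.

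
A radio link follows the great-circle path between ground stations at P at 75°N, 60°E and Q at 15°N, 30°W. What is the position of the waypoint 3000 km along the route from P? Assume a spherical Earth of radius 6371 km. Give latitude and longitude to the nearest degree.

≈ 60°N, 6°W

Write both endpoints as unit vectors p₁, p₂ with components (cos φ cos λ, cos φ sin λ, sin φ).
The central angle between the endpoints is δ = arccos(p₁·p₂) ≈ 1.318 rad (75.5°). The total great-circle distance is δ·R ≈ 1.318 × 6371 ≈ 8398 km, so the target fraction is f = 3000/8398 ≈ 0.357.
Interpolate at f ≈ 0.357 with slerp weights a = sin((1−f)δ)/sin δ ≈ 0.774, b = sin(fδ)/sin δ ≈ 0.469.
p = a·p₁ + b·p₂ ≈ (0.492, -0.053, 0.869); φ = arcsin(p_z) ≈ 60.33°, λ = atan2(p_y, p_x) ≈ -6.12°.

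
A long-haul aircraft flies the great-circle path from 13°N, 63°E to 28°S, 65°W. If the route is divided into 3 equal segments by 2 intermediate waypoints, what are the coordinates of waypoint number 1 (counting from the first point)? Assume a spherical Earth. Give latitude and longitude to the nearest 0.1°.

Write both endpoints as unit vectors p₁, p₂ with components (cos φ cos λ, cos φ sin λ, sin φ).
The central angle between the endpoints is δ = arccos(p₁·p₂) ≈ 2.259 rad (129.4°).
Interpolate at f = 1/3 with slerp weights a = sin((1−f)δ)/sin δ ≈ 1.292, b = sin(fδ)/sin δ ≈ 0.886.
p = a·p₁ + b·p₂ ≈ (0.902, 0.413, -0.125); φ = arcsin(p_z) ≈ -7.18°, λ = atan2(p_y, p_x) ≈ 24.61°.

≈ 7.2°S, 24.6°E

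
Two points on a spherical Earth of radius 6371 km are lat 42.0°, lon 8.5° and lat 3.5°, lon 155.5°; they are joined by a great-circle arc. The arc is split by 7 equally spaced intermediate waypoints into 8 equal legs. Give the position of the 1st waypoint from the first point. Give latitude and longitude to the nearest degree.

≈ lat 53°, lon 26°

Write both endpoints as unit vectors p₁, p₂ with components (cos φ cos λ, cos φ sin λ, sin φ).
The central angle between the endpoints is δ = arccos(p₁·p₂) ≈ 2.191 rad (125.5°).
Interpolate at f = 1/8 with slerp weights a = sin((1−f)δ)/sin δ ≈ 1.156, b = sin(fδ)/sin δ ≈ 0.332.
p = a·p₁ + b·p₂ ≈ (0.548, 0.265, 0.794); φ = arcsin(p_z) ≈ 52.54°, λ = atan2(p_y, p_x) ≈ 25.78°.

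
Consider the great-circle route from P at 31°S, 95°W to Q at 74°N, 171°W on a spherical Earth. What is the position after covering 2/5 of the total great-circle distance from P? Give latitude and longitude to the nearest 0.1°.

The haversine formula gives a central angle δ ≈ 2.024 rad (116.0°) between the endpoints.
Interpolate at f = 2/5 with slerp weights a = sin((1−f)δ)/sin δ ≈ 1.042, b = sin(fδ)/sin δ ≈ 0.805.
p = a·p₁ + b·p₂ ≈ (-0.297, -0.925, 0.237); φ = arcsin(p_z) ≈ 13.73°, λ = atan2(p_y, p_x) ≈ -107.81°.

≈ 13.7°N, 107.8°W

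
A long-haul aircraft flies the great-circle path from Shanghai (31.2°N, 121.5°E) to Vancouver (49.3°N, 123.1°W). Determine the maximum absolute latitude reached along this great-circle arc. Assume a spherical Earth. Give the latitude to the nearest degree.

≈ 59°N

The great circle lies in the plane with unit normal n̂ = (p₁ × p₂)/|p₁ × p₂|.
Here n̂_z ≈ +0.510; the vertex latitude is φ_max = arccos|n̂_z| ≈ 59.3°.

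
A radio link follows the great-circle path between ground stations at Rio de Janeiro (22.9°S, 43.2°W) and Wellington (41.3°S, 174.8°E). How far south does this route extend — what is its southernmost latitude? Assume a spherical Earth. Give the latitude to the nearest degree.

≈ 64°S

The great circle lies in the plane with unit normal n̂ = (p₁ × p₂)/|p₁ × p₂|.
Here n̂_z ≈ -0.445; the vertex latitude is φ_max = arccos|n̂_z| ≈ 63.6°.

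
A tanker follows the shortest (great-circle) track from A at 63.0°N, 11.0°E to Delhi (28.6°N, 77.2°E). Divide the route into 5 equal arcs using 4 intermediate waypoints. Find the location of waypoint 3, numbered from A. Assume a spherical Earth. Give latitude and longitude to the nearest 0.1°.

From cos δ = sin φ₁ sin φ₂ + cos φ₁ cos φ₂ cos Δλ, the central angle is δ ≈ 0.943 rad (54.0°).
Interpolate at f = 3/5 with slerp weights a = sin((1−f)δ)/sin δ ≈ 0.455, b = sin(fδ)/sin δ ≈ 0.662.
p = a·p₁ + b·p₂ ≈ (0.332, 0.607, 0.723); φ = arcsin(p_z) ≈ 46.27°, λ = atan2(p_y, p_x) ≈ 61.33°.

≈ 46.3°N, 61.3°E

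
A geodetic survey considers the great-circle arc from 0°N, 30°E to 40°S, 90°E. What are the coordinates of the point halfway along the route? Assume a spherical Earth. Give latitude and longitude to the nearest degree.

≈ 23°S, 56°E

The haversine formula gives a central angle δ ≈ 1.178 rad (67.5°) between the endpoints.
Interpolate at f = 1/2 with slerp weights a = sin((1−f)δ)/sin δ ≈ 0.601, b = sin(fδ)/sin δ ≈ 0.601.
p = a·p₁ + b·p₂ ≈ (0.521, 0.761, -0.386); φ = arcsin(p_z) ≈ -22.74°, λ = atan2(p_y, p_x) ≈ 55.63°.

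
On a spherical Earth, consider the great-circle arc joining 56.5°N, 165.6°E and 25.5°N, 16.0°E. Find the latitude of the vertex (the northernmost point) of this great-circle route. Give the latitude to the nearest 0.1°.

≈ 75.4°N

The great circle lies in the plane with unit normal n̂ = (p₁ × p₂)/|p₁ × p₂|.
Here n̂_z ≈ -0.253; the vertex latitude is φ_max = arccos|n̂_z| ≈ 75.4°.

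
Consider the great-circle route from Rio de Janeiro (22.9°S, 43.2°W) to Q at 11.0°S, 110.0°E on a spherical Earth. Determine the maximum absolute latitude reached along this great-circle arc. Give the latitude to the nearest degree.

The great circle lies in the plane with unit normal n̂ = (p₁ × p₂)/|p₁ × p₂|.
Here n̂_z ≈ +0.599; the vertex latitude is φ_max = arccos|n̂_z| ≈ 53.2°.
Check via Clairaut: cos φ_max = |cos φ₁| · sin C = cos(22.9°)·sin(139.4°) ≈ 0.599, again giving ≈ 53.2°.

≈ 53°S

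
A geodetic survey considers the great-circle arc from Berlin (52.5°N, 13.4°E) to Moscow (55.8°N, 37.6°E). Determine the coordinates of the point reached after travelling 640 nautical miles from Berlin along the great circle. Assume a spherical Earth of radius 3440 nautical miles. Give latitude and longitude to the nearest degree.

≈ 55°N, 31°E

The haversine formula gives a central angle δ ≈ 0.253 rad (14.5°) between the endpoints. The total great-circle distance is δ·R ≈ 0.253 × 3440 ≈ 869 nmi, so the target fraction is f = 640/869 ≈ 0.737.
Interpolate at f ≈ 0.737 with slerp weights a = sin((1−f)δ)/sin δ ≈ 0.266, b = sin(fδ)/sin δ ≈ 0.740.
p = a·p₁ + b·p₂ ≈ (0.487, 0.291, 0.823); φ = arcsin(p_z) ≈ 55.41°, λ = atan2(p_y, p_x) ≈ 30.88°.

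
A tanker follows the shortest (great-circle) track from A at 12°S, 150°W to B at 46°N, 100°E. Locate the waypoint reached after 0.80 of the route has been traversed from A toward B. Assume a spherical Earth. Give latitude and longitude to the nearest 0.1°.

≈ 43.8°N, 131.8°E

Convert each endpoint to a unit vector on the sphere (x = cos φ cos λ, y = cos φ sin λ, z = sin φ).
The central angle between the endpoints is δ = arccos(p₁·p₂) ≈ 1.963 rad (112.5°).
Interpolate at f = 0.80 with slerp weights a = sin((1−f)δ)/sin δ ≈ 0.414, b = sin(fδ)/sin δ ≈ 1.082.
p = a·p₁ + b·p₂ ≈ (-0.481, 0.538, 0.692); φ = arcsin(p_z) ≈ 43.81°, λ = atan2(p_y, p_x) ≈ 131.82°.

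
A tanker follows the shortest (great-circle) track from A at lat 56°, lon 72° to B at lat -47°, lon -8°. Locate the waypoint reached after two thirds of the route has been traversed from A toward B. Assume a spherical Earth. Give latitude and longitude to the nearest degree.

≈ lat -12°, lon 18°

Write both endpoints as unit vectors p₁, p₂ with components (cos φ cos λ, cos φ sin λ, sin φ).
The central angle between the endpoints is δ = arccos(p₁·p₂) ≈ 2.141 rad (122.7°).
Interpolate at f = 2/3 with slerp weights a = sin((1−f)δ)/sin δ ≈ 0.778, b = sin(fδ)/sin δ ≈ 1.176.
p = a·p₁ + b·p₂ ≈ (0.929, 0.302, -0.215); φ = arcsin(p_z) ≈ -12.43°, λ = atan2(p_y, p_x) ≈ 18.02°.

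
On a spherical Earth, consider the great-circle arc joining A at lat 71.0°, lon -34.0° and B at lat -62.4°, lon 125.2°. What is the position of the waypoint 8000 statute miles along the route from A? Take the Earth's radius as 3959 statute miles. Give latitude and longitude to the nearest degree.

Write both endpoints as unit vectors p₁, p₂ with components (cos φ cos λ, cos φ sin λ, sin φ).
The central angle between the endpoints is δ = arccos(p₁·p₂) ≈ 2.936 rad (168.2°). The total great-circle distance is δ·R ≈ 2.936 × 3959 ≈ 11623 mi, so the target fraction is f = 8000/11623 ≈ 0.688.
Interpolate at f ≈ 0.688 with slerp weights a = sin((1−f)δ)/sin δ ≈ 3.882, b = sin(fδ)/sin δ ≈ 4.409.
p = a·p₁ + b·p₂ ≈ (-0.130, 0.963, -0.238); φ = arcsin(p_z) ≈ -13.74°, λ = atan2(p_y, p_x) ≈ 97.68°.

≈ lat -14°, lon 98°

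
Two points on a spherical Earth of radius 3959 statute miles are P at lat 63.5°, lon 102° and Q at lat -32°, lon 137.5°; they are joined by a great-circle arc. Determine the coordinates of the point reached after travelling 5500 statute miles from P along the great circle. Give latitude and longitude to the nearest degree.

Write both endpoints as unit vectors p₁, p₂ with components (cos φ cos λ, cos φ sin λ, sin φ).
The central angle between the endpoints is δ = arccos(p₁·p₂) ≈ 1.738 rad (99.6°). The total great-circle distance is δ·R ≈ 1.738 × 3959 ≈ 6880 mi, so the target fraction is f = 5500/6880 ≈ 0.799.
Interpolate at f ≈ 0.799 with slerp weights a = sin((1−f)δ)/sin δ ≈ 0.346, b = sin(fδ)/sin δ ≈ 0.997.
p = a·p₁ + b·p₂ ≈ (-0.656, 0.723, -0.219); φ = arcsin(p_z) ≈ -12.63°, λ = atan2(p_y, p_x) ≈ 132.22°.

≈ lat -13°, lon 132°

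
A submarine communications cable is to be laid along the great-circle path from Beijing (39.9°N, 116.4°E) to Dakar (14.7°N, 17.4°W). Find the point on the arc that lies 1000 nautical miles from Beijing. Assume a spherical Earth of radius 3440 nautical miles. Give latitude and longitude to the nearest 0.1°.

≈ 49.6°N, 97.2°E

The haversine formula gives a central angle δ ≈ 1.929 rad (110.5°) between the endpoints. The total great-circle distance is δ·R ≈ 1.929 × 3440 ≈ 6637 nmi, so the target fraction is f = 1000/6637 ≈ 0.151.
Interpolate at f ≈ 0.151 with slerp weights a = sin((1−f)δ)/sin δ ≈ 1.065, b = sin(fδ)/sin δ ≈ 0.306.
p = a·p₁ + b·p₂ ≈ (-0.081, 0.644, 0.761); φ = arcsin(p_z) ≈ 49.56°, λ = atan2(p_y, p_x) ≈ 97.17°.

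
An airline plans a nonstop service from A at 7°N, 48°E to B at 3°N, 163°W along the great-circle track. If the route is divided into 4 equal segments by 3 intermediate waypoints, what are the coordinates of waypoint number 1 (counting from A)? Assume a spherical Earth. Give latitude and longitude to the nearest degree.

From cos δ = sin φ₁ sin φ₂ + cos φ₁ cos φ₂ cos Δλ, the central angle is δ ≈ 2.574 rad (147.5°).
Interpolate at f = 1/4 with slerp weights a = sin((1−f)δ)/sin δ ≈ 1.741, b = sin(fδ)/sin δ ≈ 1.116.
p = a·p₁ + b·p₂ ≈ (0.090, 0.958, 0.271); φ = arcsin(p_z) ≈ 15.70°, λ = atan2(p_y, p_x) ≈ 84.61°.

≈ 16°N, 85°E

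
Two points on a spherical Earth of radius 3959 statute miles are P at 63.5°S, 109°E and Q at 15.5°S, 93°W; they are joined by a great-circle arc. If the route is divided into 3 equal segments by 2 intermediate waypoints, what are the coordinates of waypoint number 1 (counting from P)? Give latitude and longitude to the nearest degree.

≈ 78°S, 139°W

Convert each endpoint to a unit vector on the sphere (x = cos φ cos λ, y = cos φ sin λ, z = sin φ).
The central angle between the endpoints is δ = arccos(p₁·p₂) ≈ 1.731 rad (99.2°).
Interpolate at f = 1/3 with slerp weights a = sin((1−f)δ)/sin δ ≈ 0.926, b = sin(fδ)/sin δ ≈ 0.553.
p = a·p₁ + b·p₂ ≈ (-0.162, -0.141, -0.977); φ = arcsin(p_z) ≈ -77.58°, λ = atan2(p_y, p_x) ≈ -139.04°.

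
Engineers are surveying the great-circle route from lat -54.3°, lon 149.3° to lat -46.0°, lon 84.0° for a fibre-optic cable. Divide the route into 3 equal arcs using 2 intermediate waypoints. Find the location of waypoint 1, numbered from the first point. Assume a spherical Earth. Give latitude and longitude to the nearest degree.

≈ lat -56°, lon 125°

Write both endpoints as unit vectors p₁, p₂ with components (cos φ cos λ, cos φ sin λ, sin φ).
The central angle between the endpoints is δ = arccos(p₁·p₂) ≈ 0.717 rad (41.1°).
Interpolate at f = 1/3 with slerp weights a = sin((1−f)δ)/sin δ ≈ 0.700, b = sin(fδ)/sin δ ≈ 0.360.
p = a·p₁ + b·p₂ ≈ (-0.325, 0.457, -0.828); φ = arcsin(p_z) ≈ -55.86°, λ = atan2(p_y, p_x) ≈ 125.40°.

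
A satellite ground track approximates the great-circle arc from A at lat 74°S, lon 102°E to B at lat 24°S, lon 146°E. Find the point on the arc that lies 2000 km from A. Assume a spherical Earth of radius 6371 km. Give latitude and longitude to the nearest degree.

≈ lat 59°S, lon 130°E

From cos δ = sin φ₁ sin φ₂ + cos φ₁ cos φ₂ cos Δλ, the central angle is δ ≈ 0.962 rad (55.1°). The total great-circle distance is δ·R ≈ 0.962 × 6371 ≈ 6127 km, so the target fraction is f = 2000/6127 ≈ 0.326.
Interpolate at f ≈ 0.326 with slerp weights a = sin((1−f)δ)/sin δ ≈ 0.736, b = sin(fδ)/sin δ ≈ 0.376.
p = a·p₁ + b·p₂ ≈ (-0.327, 0.391, -0.860); φ = arcsin(p_z) ≈ -59.36°, λ = atan2(p_y, p_x) ≈ 129.95°.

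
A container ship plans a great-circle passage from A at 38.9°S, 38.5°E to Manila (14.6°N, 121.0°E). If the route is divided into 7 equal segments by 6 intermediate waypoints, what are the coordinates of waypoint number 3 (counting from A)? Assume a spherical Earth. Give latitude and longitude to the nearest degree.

≈ 20°S, 80°E

Write both endpoints as unit vectors p₁, p₂ with components (cos φ cos λ, cos φ sin λ, sin φ).
The central angle between the endpoints is δ = arccos(p₁·p₂) ≈ 1.631 rad (93.4°).
Interpolate at f = 3/7 with slerp weights a = sin((1−f)δ)/sin δ ≈ 0.804, b = sin(fδ)/sin δ ≈ 0.645.
p = a·p₁ + b·p₂ ≈ (0.169, 0.924, -0.343); φ = arcsin(p_z) ≈ -20.03°, λ = atan2(p_y, p_x) ≈ 79.66°.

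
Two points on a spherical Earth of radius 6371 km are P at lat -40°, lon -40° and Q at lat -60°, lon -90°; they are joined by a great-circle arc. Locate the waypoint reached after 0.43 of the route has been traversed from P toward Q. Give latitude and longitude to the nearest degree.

Convert each endpoint to a unit vector on the sphere (x = cos φ cos λ, y = cos φ sin λ, z = sin φ).
The central angle between the endpoints is δ = arccos(p₁·p₂) ≈ 0.639 rad (36.6°).
Interpolate at f = 0.43 with slerp weights a = sin((1−f)δ)/sin δ ≈ 0.597, b = sin(fδ)/sin δ ≈ 0.455.
p = a·p₁ + b·p₂ ≈ (0.350, -0.522, -0.778); φ = arcsin(p_z) ≈ -51.07°, λ = atan2(p_y, p_x) ≈ -56.10°.

≈ lat -51°, lon -56°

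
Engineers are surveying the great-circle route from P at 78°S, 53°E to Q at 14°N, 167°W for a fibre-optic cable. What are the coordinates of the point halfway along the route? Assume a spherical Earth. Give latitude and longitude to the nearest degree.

Write both endpoints as unit vectors p₁, p₂ with components (cos φ cos λ, cos φ sin λ, sin φ).
The central angle between the endpoints is δ = arccos(p₁·p₂) ≈ 1.973 rad (113.0°).
Interpolate at f = 1/2 with slerp weights a = sin((1−f)δ)/sin δ ≈ 0.906, b = sin(fδ)/sin δ ≈ 0.906.
p = a·p₁ + b·p₂ ≈ (-0.743, -0.047, -0.667); φ = arcsin(p_z) ≈ -41.85°, λ = atan2(p_y, p_x) ≈ -176.36°.

≈ 42°S, 176°W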